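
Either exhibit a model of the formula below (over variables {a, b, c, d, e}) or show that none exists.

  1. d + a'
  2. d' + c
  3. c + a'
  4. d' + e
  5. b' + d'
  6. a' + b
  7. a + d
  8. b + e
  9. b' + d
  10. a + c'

UNSATISFIABLE

Try d = 1.
The clause (c) is unit, so c = 1.
The clause (e) is unit, so e = 1.
The clause (b') is unit, so b = 0.
The clause (a') is unit, so a = 0.
Now (a) is unsatisfied and unit — conflict.
That branch fails; take d = 0 instead.
The clause (a') is unit, so a = 0.
Now (a) is unsatisfied and unit — conflict.
Either choice for d ends in contradiction.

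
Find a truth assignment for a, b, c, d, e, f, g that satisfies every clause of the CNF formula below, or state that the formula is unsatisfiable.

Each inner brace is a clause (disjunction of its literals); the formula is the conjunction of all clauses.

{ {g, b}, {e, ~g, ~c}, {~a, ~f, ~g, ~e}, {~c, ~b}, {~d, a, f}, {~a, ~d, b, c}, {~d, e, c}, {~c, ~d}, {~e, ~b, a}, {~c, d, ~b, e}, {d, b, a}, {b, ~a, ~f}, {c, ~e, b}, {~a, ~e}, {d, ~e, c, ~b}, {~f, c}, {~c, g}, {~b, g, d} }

Suppose g = 1.
Suppose e = 0.
(~c) alone gives c = 0.
(~d) alone gives d = 0.
(~f) alone gives f = 0.
Suppose b = 1.
No clause remains; a is free.

a ↦ 0; b ↦ 1; c ↦ 0; d ↦ 0; e ↦ 0; f ↦ 0; g ↦ 1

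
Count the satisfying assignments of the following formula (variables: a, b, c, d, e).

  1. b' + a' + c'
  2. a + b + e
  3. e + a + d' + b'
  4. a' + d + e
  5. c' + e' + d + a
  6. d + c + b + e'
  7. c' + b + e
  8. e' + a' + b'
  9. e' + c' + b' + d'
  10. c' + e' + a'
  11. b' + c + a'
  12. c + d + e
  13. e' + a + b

There are 2^5 = 32 truth assignments over (a, b, c, d, e).
Split on c. With c = 1, the clauses containing c are satisfied and c' drops from the rest; 1 of the 2^4 = 16 assignments to the other variables satisfy what remains.
With c = 0, by the same count on the reduced clause set, 4 assignments work.
Total: 1 + 4 = 5.

5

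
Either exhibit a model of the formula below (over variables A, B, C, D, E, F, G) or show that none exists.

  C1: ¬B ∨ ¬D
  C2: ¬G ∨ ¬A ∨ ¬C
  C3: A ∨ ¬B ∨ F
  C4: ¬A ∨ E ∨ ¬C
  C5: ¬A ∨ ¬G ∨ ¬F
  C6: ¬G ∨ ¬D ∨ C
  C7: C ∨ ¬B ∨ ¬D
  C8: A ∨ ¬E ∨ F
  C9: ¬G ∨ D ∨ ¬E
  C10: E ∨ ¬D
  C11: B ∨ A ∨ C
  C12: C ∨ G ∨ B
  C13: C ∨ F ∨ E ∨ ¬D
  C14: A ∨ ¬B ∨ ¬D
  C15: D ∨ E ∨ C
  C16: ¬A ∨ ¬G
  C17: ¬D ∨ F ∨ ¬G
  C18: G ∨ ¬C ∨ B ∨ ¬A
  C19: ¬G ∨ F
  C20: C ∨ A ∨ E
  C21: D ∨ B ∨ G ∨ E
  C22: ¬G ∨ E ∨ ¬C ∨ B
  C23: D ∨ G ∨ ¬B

Case B = False:
Case E = True:
Case A = False:
(F) alone gives F = True.
(C) alone gives C = True.
Case G = True:
(D) alone gives D = True.
All clauses are satisfied.

A: False; B: False; C: True; D: True; E: True; F: True; G: True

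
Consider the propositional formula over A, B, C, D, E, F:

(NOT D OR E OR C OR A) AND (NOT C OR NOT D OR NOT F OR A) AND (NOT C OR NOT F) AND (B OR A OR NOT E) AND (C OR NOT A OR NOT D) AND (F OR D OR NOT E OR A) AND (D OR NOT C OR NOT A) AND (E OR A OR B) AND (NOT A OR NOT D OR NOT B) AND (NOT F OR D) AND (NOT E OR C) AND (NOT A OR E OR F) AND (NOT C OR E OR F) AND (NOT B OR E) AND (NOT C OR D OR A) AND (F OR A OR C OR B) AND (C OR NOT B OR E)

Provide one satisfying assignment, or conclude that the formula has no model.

Case C = true:
The clause (NOT F) is unit, so F = false.
The clause (E) is unit, so E = true.
Case B = false:
The clause (A) is unit, so A = true.
The clause (D) is unit, so D = true.
This assignment satisfies each clause.

A ↦ true,  B ↦ false,  C ↦ true,  D ↦ true,  E ↦ true,  F ↦ false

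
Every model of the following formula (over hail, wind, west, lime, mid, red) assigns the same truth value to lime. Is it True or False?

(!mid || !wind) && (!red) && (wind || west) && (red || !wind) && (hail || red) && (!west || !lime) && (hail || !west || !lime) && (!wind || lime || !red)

False

Suppose lime = true.
From the singleton clause (!red), red = false.
From the singleton clause (!wind), wind = false.
From the singleton clause (west), west = true.
But (!west) is also a unit clause — contradiction.
So every satisfying assignment has lime = False.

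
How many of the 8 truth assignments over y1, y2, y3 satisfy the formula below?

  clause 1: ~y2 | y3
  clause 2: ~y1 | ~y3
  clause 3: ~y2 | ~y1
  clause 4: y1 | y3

There are 2^3 = 8 truth assignments over (y1, y2, y3).
Check each against the 4 clauses (columns in the order y1, y2, y3):
  F F F  ✗ fails (y1 | y3)
  F F T  ✓ satisfies all
  F T F  ✗ fails (~y2 | y3)
  F T T  ✓ satisfies all
  T F F  ✓ satisfies all
  T F T  ✗ fails (~y1 | ~y3)
  T T F  ✗ fails (~y2 | y3)
  T T T  ✗ fails (~y1 | ~y3)
3 of the 8 rows are models.

3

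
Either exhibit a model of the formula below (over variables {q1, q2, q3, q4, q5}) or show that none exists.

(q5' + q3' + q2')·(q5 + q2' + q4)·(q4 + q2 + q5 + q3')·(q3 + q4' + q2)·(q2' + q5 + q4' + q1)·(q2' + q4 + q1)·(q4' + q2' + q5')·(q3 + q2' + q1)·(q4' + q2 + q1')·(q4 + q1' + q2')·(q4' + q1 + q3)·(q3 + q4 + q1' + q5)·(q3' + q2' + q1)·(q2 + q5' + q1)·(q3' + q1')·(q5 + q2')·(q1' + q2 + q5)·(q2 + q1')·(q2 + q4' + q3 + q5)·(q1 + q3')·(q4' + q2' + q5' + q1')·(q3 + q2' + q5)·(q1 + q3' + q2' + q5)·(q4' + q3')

q1=0, q2=0, q3=0, q4=0, q5=0

Branch on q3: set q3 = 0.
Branch on q4: set q4 = 0.
Branch on q5: set q5 = 0.
From the singleton clause (q2'), q2 = 0.
From the singleton clause (q1'), q1 = 0.
Every clause now holds.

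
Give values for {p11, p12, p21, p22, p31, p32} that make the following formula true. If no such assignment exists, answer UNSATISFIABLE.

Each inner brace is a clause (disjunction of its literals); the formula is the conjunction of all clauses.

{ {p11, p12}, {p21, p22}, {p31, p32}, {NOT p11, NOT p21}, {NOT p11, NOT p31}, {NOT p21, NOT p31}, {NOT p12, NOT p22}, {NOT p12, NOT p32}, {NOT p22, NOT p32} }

UNSATISFIABLE

Branch on p11: set p11 = true.
From the singleton clause (NOT p21), p21 = false.
From the singleton clause (p22), p22 = true.
From the singleton clause (NOT p31), p31 = false.
From the singleton clause (p32), p32 = true.
That conflicts with the unit clause (NOT p32).
Backtrack on p11: now try p11 = false.
From the singleton clause (p12), p12 = true.
From the singleton clause (NOT p22), p22 = false.
From the singleton clause (p21), p21 = true.
From the singleton clause (NOT p31), p31 = false.
From the singleton clause (p32), p32 = true.
That conflicts with the unit clause (NOT p32).
Both values of p11 lead to a conflict.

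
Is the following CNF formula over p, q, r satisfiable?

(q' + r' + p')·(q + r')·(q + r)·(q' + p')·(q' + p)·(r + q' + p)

Try q = 1.
From the singleton clause (p'), p = 0.
Now (p) is unsatisfied and unit — conflict.
That branch fails; take q = 0 instead.
From the singleton clause (r'), r = 0.
Now (r) is unsatisfied and unit — conflict.
Neither q = 1 nor q = 0 works.
No assignment satisfies every clause.

Unsatisfiable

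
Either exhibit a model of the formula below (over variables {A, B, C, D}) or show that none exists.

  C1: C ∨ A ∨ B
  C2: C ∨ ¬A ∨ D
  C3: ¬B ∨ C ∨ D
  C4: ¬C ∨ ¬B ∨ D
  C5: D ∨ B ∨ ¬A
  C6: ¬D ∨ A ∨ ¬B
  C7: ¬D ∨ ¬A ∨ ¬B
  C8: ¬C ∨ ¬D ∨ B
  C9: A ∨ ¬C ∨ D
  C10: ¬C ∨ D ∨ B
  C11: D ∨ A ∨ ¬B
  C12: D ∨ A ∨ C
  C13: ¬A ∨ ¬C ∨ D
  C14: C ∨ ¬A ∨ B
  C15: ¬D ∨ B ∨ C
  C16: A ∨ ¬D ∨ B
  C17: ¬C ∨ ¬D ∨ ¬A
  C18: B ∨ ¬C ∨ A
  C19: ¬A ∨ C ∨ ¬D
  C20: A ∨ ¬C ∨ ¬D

UNSATISFIABLE

Suppose C = True.
Suppose B = False.
From the singleton clause (¬D), D = False.
That conflicts with the unit clause (D).
Backtrack on B: now try B = True.
From the singleton clause (D), D = True.
From the singleton clause (A), A = True.
That conflicts with the unit clause (¬A).
Either choice for B ends in contradiction.
Backtrack on C: now try C = False.
Suppose A = True.
From the singleton clause (D), D = True.
That conflicts with the unit clause (¬D).
Backtrack on A: now try A = False.
From the singleton clause (B), B = True.
From the singleton clause (D), D = True.
That conflicts with the unit clause (¬D).
Either choice for A ends in contradiction.
Either choice for C ends in contradiction.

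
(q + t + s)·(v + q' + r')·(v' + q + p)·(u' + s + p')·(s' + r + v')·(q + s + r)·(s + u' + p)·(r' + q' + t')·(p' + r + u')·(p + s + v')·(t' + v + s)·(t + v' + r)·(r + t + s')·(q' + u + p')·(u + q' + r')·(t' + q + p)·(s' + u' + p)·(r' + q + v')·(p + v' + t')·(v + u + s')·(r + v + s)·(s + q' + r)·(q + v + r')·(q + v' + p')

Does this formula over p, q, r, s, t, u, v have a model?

Yes, satisfiable

Suppose q = 1.
Suppose v = 1.
Suppose s = 1.
The clause (r) is unit, so r = 1.
The clause (t') is unit, so t = 0.
The clause (u) is unit, so u = 1.
The clause (p) is unit, so p = 1.
All clauses are satisfied.
A satisfying assignment: p=1,  q=1,  r=1,  s=1,  t=0,  u=1,  v=1.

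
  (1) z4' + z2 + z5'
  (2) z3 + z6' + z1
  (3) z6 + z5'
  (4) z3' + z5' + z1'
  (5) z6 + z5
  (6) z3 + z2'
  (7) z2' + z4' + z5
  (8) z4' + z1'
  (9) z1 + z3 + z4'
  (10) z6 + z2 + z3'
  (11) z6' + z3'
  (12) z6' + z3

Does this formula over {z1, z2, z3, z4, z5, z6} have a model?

No

Suppose z6 = 1.
From the singleton clause (z3'), z3 = 0.
Now (z3) is unsatisfied and unit — conflict.
That branch fails; take z6 = 0 instead.
From the singleton clause (z5'), z5 = 0.
Now (z5) is unsatisfied and unit — conflict.
Either choice for z6 ends in contradiction.
No assignment satisfies every clause.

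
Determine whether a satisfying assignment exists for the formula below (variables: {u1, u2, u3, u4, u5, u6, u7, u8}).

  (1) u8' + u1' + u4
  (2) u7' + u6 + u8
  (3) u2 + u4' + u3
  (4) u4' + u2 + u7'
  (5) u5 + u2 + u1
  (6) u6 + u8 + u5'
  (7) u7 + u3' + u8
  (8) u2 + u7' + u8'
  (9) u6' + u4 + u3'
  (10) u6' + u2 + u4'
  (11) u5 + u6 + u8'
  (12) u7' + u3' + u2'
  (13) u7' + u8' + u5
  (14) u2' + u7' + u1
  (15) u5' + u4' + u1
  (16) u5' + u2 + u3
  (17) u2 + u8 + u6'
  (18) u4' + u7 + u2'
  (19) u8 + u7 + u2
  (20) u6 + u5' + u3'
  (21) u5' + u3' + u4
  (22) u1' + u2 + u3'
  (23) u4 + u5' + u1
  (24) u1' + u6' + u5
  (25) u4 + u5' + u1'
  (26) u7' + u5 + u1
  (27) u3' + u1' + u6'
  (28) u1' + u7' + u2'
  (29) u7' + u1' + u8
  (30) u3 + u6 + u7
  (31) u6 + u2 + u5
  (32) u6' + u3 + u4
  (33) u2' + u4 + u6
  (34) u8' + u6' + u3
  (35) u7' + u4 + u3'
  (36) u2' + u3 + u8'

Case u8 = 0:
Case u7 = 0:
The clause (u3') is unit, so u3 = 0.
The clause (u2) is unit, so u2 = 1.
The clause (u4') is unit, so u4 = 0.
The clause (u6) is unit, so u6 = 1.
That conflicts with the unit clause (u6').
Backtrack on u7: now try u7 = 1.
The clause (u6) is unit, so u6 = 1.
The clause (u2) is unit, so u2 = 1.
The clause (u3') is unit, so u3 = 0.
The clause (u1) is unit, so u1 = 1.
That conflicts with the unit clause (u1').
Either choice for u7 ends in contradiction.
Backtrack on u8: now try u8 = 1.
Case u1 = 0:
Case u5 = 1:
The clause (u4') is unit, so u4 = 0.
That conflicts with the unit clause (u4).
Backtrack on u5: now try u5 = 0.
The clause (u2) is unit, so u2 = 1.
The clause (u6) is unit, so u6 = 1.
The clause (u7') is unit, so u7 = 0.
The clause (u4') is unit, so u4 = 0.
The clause (u3') is unit, so u3 = 0.
That conflicts with the unit clause (u3).
Either choice for u5 ends in contradiction.
Backtrack on u1: now try u1 = 1.
The clause (u4) is unit, so u4 = 1.
Case u2 = 1:
The clause (u7) is unit, so u7 = 1.
That conflicts with the unit clause (u7').
Backtrack on u2: now try u2 = 0.
The clause (u3) is unit, so u3 = 1.
That conflicts with the unit clause (u3').
Either choice for u2 ends in contradiction.
Either choice for u1 ends in contradiction.
Either choice for u8 ends in contradiction.
No assignment satisfies every clause.

No, unsatisfiable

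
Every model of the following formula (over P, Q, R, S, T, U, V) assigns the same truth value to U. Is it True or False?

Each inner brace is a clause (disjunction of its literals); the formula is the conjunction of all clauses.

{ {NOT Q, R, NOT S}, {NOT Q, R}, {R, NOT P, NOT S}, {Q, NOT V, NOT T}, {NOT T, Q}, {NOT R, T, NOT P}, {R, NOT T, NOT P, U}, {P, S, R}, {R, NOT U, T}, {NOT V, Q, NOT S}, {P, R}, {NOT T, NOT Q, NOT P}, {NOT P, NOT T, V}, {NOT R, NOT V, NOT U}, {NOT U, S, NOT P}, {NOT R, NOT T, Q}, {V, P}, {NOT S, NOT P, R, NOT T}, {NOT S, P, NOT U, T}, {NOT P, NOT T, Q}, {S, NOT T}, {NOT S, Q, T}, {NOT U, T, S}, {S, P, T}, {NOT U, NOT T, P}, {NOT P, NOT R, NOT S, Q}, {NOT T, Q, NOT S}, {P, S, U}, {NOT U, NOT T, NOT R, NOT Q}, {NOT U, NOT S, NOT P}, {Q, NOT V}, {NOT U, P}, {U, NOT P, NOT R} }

False

Suppose U = true.
Unit clause (P) forces P = true.
Unit clause (S) forces S = true.
Now (NOT S) is unsatisfied and unit — conflict.
So every satisfying assignment has U = False.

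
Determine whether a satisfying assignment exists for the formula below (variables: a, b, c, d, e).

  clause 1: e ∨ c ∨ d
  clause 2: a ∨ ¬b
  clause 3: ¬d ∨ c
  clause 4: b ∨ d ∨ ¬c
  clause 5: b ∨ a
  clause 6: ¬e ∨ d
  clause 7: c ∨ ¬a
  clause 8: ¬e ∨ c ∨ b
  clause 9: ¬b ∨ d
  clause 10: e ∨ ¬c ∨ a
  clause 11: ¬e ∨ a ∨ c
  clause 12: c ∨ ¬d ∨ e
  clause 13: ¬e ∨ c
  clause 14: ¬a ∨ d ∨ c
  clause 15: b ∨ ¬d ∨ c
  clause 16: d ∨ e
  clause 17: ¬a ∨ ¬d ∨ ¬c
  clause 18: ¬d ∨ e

No

Suppose a = True.
Unit clause (c) forces c = True.
Unit clause (¬d) forces d = False.
Unit clause (b) forces b = True.
That conflicts with the unit clause (¬b).
Backtrack on a: now try a = False.
Unit clause (¬b) forces b = False.
That conflicts with the unit clause (b).
Either choice for a ends in contradiction.
No assignment satisfies every clause.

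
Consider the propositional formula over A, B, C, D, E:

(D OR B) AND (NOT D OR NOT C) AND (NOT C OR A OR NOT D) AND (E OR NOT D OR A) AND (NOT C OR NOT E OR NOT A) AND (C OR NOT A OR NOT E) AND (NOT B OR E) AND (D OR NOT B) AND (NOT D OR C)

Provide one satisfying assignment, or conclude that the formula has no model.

UNSATISFIABLE

Try D = true.
The clause (NOT C) is unit, so C = false.
That conflicts with the unit clause (C).
Undo D and try D = false.
The clause (B) is unit, so B = true.
That conflicts with the unit clause (NOT B).
Neither D = true nor D = false works.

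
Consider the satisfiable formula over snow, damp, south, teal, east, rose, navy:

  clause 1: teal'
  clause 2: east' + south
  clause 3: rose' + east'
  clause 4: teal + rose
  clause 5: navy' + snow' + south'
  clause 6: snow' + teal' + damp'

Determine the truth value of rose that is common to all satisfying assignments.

Suppose rose = 0.
Unit clause (teal') forces teal = 0.
Now (teal) is unsatisfied and unit — conflict.
So every satisfying assignment has rose = True.

True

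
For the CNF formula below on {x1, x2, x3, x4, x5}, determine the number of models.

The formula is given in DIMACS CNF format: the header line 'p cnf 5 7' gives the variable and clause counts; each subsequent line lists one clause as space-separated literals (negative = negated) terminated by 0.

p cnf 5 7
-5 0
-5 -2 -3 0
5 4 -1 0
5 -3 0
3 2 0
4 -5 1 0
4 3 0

There are 2^5 = 32 truth assignments over (x1, x2, x3, x4, x5).
Split on x4. With x4 = True, the clauses containing x4 are satisfied and ¬x4 drops from the rest; 2 of the 2^4 = 16 assignments to the other variables satisfy what remains.
With x4 = False, by the same count on the reduced clause set, 0 assignments work.
Total: 2 + 0 = 2.

2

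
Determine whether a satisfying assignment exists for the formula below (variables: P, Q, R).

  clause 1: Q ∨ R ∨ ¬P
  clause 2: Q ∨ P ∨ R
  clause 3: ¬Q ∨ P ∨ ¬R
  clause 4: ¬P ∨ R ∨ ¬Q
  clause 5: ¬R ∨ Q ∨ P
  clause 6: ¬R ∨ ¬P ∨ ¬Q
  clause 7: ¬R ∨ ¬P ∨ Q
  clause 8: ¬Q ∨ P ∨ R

Suppose Q = True.
Suppose P = True.
(R) alone gives R = True.
That conflicts with the unit clause (¬R).
So P must be the other value — set P = False.
(¬R) alone gives R = False.
That conflicts with the unit clause (R).
Either choice for P ends in contradiction.
So Q must be the other value — set Q = False.
Suppose R = True.
(P) alone gives P = True.
That conflicts with the unit clause (¬P).
So R must be the other value — set R = False.
(¬P) alone gives P = False.
That conflicts with the unit clause (P).
Either choice for R ends in contradiction.
Either choice for Q ends in contradiction.
No assignment satisfies every clause.

No, unsatisfiable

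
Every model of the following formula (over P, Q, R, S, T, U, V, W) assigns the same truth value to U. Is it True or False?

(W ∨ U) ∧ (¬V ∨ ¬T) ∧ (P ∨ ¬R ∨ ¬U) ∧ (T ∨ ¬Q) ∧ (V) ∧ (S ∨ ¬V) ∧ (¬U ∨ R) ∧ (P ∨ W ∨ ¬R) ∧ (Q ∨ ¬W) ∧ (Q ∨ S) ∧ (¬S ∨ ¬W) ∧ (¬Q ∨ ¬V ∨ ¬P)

True

Suppose U = False.
Unit clause (W) forces W = True.
Unit clause (V) forces V = True.
Unit clause (¬T) forces T = False.
Unit clause (¬Q) forces Q = False.
But (Q) is also a unit clause — contradiction.
So every satisfying assignment has U = True.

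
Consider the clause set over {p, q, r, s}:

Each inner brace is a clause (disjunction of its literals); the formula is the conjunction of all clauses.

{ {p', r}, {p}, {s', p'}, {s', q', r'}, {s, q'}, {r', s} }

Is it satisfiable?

(p) alone gives p = 1.
(r) alone gives r = 1.
(s') alone gives s = 0.
That conflicts with the unit clause (s).
No assignment satisfies every clause.

No, unsatisfiable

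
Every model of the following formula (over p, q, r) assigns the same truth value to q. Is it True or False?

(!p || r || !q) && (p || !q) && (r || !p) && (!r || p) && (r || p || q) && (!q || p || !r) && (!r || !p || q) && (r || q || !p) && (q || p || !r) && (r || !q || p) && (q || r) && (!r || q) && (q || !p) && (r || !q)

Suppose q = false.
Unit clause (r) forces r = true.
That conflicts with the unit clause (!r).
So every satisfying assignment has q = True.

True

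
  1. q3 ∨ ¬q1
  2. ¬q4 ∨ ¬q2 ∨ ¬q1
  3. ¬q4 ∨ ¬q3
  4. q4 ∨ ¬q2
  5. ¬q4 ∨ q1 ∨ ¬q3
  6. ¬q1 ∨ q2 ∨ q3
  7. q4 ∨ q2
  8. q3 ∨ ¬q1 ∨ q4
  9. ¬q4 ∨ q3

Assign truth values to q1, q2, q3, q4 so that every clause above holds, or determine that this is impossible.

Suppose q3 = True.
From the singleton clause (¬q4), q4 = False.
From the singleton clause (¬q2), q2 = False.
That conflicts with the unit clause (q2).
So q3 must be the other value — set q3 = False.
From the singleton clause (¬q1), q1 = False.
From the singleton clause (¬q4), q4 = False.
From the singleton clause (¬q2), q2 = False.
That conflicts with the unit clause (q2).
Neither q3 = True nor q3 = False works.

UNSATISFIABLE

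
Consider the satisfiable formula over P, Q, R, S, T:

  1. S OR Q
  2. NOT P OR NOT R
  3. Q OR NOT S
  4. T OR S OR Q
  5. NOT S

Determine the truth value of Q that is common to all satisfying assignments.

True

Suppose Q = false.
From the singleton clause (S), S = true.
That conflicts with the unit clause (NOT S).
So every satisfying assignment has Q = True.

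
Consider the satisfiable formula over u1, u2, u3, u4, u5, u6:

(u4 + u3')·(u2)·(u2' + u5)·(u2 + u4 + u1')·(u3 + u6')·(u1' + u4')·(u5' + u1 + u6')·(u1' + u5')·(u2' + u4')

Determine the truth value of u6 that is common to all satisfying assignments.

False

Suppose u6 = 1.
The clause (u2) is unit, so u2 = 1.
The clause (u5) is unit, so u5 = 1.
The clause (u3) is unit, so u3 = 1.
The clause (u4) is unit, so u4 = 1.
But (u4') is also a unit clause — contradiction.
So every satisfying assignment has u6 = False.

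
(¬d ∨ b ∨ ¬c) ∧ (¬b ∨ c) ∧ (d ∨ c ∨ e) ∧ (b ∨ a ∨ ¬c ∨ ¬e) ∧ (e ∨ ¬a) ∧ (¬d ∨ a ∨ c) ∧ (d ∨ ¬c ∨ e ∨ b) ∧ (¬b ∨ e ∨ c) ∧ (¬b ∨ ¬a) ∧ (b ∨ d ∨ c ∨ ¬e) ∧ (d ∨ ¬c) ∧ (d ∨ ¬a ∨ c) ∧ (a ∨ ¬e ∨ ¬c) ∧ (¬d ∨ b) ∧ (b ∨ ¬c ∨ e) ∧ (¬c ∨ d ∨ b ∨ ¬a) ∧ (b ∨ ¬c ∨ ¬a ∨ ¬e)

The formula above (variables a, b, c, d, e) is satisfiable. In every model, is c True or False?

Suppose c = False.
From the singleton clause (¬b), b = False.
From the singleton clause (¬d), d = False.
From the singleton clause (e), e = True.
But (¬e) is also a unit clause — contradiction.
So every satisfying assignment has c = True.

True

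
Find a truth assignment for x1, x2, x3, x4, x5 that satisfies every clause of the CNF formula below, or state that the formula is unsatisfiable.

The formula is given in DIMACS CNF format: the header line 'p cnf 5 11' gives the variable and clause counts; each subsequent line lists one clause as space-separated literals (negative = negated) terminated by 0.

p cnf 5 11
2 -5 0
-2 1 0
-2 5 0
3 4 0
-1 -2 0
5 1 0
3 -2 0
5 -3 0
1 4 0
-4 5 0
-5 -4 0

Case x2 = True:
From the singleton clause (x1), x1 = True.
But (¬x1) is also a unit clause — contradiction.
Backtrack on x2: now try x2 = False.
From the singleton clause (¬x5), x5 = False.
From the singleton clause (x1), x1 = True.
From the singleton clause (¬x3), x3 = False.
From the singleton clause (x4), x4 = True.
But (¬x4) is also a unit clause — contradiction.
Either choice for x2 ends in contradiction.

UNSATISFIABLE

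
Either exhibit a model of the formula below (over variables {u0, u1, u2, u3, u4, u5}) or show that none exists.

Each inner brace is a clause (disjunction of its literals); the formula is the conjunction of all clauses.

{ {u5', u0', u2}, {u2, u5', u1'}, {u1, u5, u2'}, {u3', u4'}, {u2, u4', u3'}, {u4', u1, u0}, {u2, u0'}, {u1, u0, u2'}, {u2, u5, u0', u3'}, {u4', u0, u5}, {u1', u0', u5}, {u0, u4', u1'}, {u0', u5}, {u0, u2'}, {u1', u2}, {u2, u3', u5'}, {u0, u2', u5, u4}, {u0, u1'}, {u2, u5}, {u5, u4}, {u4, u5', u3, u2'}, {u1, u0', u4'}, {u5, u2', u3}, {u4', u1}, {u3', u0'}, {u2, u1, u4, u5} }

u0 ↦ 0, u1 ↦ 0, u2 ↦ 0, u3 ↦ 0, u4 ↦ 0, u5 ↦ 1

Case u3 = 0:
Case u2 = 0:
Unit clause (u0') forces u0 = 0.
Unit clause (u1') forces u1 = 0.
Unit clause (u4') forces u4 = 0.
Unit clause (u5) forces u5 = 1.
All clauses are satisfied.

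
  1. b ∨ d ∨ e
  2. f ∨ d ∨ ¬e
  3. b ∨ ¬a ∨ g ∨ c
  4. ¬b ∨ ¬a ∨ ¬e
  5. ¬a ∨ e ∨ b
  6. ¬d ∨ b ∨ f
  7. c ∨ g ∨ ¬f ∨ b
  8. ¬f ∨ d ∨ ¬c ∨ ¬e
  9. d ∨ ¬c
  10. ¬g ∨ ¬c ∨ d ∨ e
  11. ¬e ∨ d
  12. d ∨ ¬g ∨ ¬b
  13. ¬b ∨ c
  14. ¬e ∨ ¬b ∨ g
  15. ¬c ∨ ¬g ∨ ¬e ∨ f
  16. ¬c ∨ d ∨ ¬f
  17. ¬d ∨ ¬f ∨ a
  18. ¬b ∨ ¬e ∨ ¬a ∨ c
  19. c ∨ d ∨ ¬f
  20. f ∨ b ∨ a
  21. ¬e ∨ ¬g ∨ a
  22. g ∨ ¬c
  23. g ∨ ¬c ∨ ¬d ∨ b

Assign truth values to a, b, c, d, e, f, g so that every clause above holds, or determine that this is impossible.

a: True, b: False, c: False, d: True, e: True, f: True, g: True

Case d = True:
Case b = False:
Unit clause (f) forces f = True.
Unit clause (a) forces a = True.
Unit clause (e) forces e = True.
Case g = True:
Every clause is now satisfied; c is unconstrained.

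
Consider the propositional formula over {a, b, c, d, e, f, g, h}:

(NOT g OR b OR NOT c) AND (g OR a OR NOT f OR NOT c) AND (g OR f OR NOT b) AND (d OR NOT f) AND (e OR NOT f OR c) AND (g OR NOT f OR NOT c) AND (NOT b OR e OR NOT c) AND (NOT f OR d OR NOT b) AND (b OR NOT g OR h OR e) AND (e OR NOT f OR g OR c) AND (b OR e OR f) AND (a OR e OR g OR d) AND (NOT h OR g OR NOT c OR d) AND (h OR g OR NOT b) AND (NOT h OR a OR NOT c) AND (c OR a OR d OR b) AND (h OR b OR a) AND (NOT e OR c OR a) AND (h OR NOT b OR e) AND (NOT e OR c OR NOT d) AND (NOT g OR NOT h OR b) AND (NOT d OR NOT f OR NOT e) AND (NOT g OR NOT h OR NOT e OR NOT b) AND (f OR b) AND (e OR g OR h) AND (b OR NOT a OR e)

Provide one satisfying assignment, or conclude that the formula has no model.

a: true; b: true; c: false; d: true; e: false; f: false; g: true; h: true

Case d = true:
Case e = false:
Case f = false:
From the singleton clause (b), b = true.
From the singleton clause (g), g = true.
From the singleton clause (NOT c), c = false.
From the singleton clause (h), h = true.
No clause remains; a is free.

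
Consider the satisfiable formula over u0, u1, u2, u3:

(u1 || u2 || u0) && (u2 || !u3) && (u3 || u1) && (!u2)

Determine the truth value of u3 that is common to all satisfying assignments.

False

Suppose u3 = true.
Unit clause (u2) forces u2 = true.
That conflicts with the unit clause (!u2).
So every satisfying assignment has u3 = False.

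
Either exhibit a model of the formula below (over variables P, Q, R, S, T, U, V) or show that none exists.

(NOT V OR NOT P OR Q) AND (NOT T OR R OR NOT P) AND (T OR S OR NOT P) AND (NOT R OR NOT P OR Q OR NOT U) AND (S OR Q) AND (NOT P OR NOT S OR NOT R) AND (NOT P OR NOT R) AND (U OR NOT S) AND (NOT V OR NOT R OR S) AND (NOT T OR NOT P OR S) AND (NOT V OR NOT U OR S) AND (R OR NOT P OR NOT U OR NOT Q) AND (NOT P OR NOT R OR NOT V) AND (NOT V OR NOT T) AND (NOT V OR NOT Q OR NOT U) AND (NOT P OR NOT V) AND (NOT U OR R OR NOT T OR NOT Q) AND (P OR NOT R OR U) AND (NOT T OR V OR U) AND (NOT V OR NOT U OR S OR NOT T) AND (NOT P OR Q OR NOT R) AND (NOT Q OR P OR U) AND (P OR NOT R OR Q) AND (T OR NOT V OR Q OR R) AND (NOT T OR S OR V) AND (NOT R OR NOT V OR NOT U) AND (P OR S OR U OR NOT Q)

P: false,  Q: false,  R: false,  S: true,  T: true,  U: true,  V: false

Branch on S: set S = true.
From the singleton clause (U), U = true.
Branch on P: set P = false.
Branch on V: set V = false.
Branch on R: set R = false.
Branch on T: set T = true.
From the singleton clause (NOT Q), Q = false.
All clauses are satisfied.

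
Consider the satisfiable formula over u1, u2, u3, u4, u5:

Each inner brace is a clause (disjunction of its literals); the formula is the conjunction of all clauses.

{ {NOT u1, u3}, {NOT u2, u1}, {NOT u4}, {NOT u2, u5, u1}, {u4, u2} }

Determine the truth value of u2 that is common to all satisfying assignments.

Suppose u2 = false.
The clause (NOT u4) is unit, so u4 = false.
Now (u4) is unsatisfied and unit — conflict.
So every satisfying assignment has u2 = True.

True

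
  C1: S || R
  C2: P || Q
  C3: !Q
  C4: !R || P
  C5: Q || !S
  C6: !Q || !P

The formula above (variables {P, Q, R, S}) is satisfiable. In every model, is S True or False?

Suppose S = true.
Unit clause (!Q) forces Q = false.
Now (Q) is unsatisfied and unit — conflict.
So every satisfying assignment has S = False.

False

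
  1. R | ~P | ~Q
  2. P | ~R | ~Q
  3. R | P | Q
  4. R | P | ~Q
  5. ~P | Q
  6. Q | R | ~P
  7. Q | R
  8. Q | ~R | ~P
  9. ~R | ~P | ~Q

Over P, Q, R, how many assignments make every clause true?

There are 2^3 = 8 truth assignments over (P, Q, R).
Split on Q. With Q = 1, the clauses containing Q are satisfied and ~Q drops from the rest; 0 of the 2^2 = 4 assignments to the other variables satisfy what remains.
With Q = 0, by the same count on the reduced clause set, 1 assignment works.
Total: 0 + 1 = 1.

1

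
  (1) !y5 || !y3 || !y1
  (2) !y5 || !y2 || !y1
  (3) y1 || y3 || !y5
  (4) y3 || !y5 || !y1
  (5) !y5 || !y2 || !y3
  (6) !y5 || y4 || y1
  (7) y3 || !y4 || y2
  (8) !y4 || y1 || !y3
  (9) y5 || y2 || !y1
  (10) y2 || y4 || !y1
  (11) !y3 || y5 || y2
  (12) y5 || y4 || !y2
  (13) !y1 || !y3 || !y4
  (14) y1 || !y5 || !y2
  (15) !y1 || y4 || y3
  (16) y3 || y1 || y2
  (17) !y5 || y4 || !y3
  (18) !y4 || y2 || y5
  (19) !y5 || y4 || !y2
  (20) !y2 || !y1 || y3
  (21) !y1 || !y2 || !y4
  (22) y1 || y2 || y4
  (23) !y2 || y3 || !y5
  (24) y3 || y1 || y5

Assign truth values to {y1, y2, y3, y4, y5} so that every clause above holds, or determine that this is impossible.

UNSATISFIABLE

Branch on y5: set y5 = false.
Branch on y2: set y2 = true.
Unit clause (y4) forces y4 = true.
Unit clause (!y1) forces y1 = false.
Unit clause (!y3) forces y3 = false.
That conflicts with the unit clause (y3).
Backtrack on y2: now try y2 = false.
Unit clause (!y1) forces y1 = false.
Unit clause (!y3) forces y3 = false.
That conflicts with the unit clause (y3).
Either choice for y2 ends in contradiction.
Backtrack on y5: now try y5 = true.
Branch on y3: set y3 = false.
Unit clause (y1) forces y1 = true.
That conflicts with the unit clause (!y1).
Backtrack on y3: now try y3 = true.
Unit clause (!y1) forces y1 = false.
Unit clause (!y2) forces y2 = false.
Unit clause (y4) forces y4 = true.
That conflicts with the unit clause (!y4).
Either choice for y3 ends in contradiction.
Either choice for y5 ends in contradiction.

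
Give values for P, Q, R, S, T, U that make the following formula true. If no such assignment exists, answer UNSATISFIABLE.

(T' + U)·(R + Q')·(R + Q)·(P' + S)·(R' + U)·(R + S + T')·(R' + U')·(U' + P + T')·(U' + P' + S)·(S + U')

UNSATISFIABLE

Case T = 0:
Case R = 1:
(U) alone gives U = 1.
That conflicts with the unit clause (U').
Undo R and try R = 0.
(Q') alone gives Q = 0.
That conflicts with the unit clause (Q).
Both values of R lead to a conflict.
Undo T and try T = 1.
(U) alone gives U = 1.
(R') alone gives R = 0.
(Q') alone gives Q = 0.
That conflicts with the unit clause (Q).
Both values of T lead to a conflict.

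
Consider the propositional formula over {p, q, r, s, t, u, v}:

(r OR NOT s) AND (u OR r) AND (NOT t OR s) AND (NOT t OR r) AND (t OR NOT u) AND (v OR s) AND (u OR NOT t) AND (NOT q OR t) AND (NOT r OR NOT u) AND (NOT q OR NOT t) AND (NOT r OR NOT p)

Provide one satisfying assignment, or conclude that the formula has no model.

p=false,  q=false,  r=true,  s=true,  t=false,  u=false,  v=true

Case r = true:
Unit clause (NOT u) forces u = false.
Unit clause (NOT t) forces t = false.
Unit clause (NOT q) forces q = false.
Unit clause (NOT p) forces p = false.
Case v = true:
All clauses hold; s can take either value.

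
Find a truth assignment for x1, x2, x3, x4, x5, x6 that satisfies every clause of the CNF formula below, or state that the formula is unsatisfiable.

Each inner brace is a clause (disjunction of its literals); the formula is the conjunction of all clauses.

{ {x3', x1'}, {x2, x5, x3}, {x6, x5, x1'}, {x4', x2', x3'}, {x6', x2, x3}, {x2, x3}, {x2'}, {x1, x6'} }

x1: 0; x2: 0; x3: 1; x4: 0; x5: 0; x6: 0

The clause (x2') is unit, so x2 = 0.
The clause (x3) is unit, so x3 = 1.
The clause (x1') is unit, so x1 = 0.
The clause (x6') is unit, so x6 = 0.
No clause remains; x4, x5 are free.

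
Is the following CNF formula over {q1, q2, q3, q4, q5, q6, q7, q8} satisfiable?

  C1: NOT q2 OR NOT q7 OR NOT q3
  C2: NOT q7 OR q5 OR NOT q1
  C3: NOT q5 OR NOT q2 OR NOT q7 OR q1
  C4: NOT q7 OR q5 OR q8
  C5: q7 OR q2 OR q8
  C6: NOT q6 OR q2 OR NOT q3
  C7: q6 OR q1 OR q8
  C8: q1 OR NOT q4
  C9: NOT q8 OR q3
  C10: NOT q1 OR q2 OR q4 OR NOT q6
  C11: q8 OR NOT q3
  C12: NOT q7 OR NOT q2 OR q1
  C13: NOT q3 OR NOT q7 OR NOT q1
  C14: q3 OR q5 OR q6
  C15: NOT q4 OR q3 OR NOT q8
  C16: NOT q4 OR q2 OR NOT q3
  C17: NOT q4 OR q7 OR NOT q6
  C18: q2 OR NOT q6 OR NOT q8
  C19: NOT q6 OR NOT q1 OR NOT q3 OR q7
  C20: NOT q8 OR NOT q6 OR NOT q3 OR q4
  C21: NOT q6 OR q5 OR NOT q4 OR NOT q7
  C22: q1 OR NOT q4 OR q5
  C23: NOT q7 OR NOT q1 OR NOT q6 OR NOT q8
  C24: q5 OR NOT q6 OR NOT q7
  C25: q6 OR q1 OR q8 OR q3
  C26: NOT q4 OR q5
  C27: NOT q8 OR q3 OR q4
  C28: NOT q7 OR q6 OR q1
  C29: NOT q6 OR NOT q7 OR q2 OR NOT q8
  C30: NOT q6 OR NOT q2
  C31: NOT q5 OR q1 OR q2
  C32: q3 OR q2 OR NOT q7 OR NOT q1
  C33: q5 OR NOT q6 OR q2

Yes

Branch on q1: set q1 = true.
Branch on q7: set q7 = false.
Branch on q2: set q2 = true.
Unit clause (NOT q6) forces q6 = false.
Branch on q8: set q8 = true.
Unit clause (q3) forces q3 = true.
Branch on q4: set q4 = false.
No clause remains; q5 is free.
A satisfying assignment: q1=true; q2=true; q3=true; q4=false; q5=true; q6=false; q7=false; q8=true.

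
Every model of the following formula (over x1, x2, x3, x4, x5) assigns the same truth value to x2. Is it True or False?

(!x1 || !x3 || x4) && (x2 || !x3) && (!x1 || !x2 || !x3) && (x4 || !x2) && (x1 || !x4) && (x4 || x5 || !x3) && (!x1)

Suppose x2 = true.
Unit clause (x4) forces x4 = true.
Unit clause (x1) forces x1 = true.
But (!x1) is also a unit clause — contradiction.
So every satisfying assignment has x2 = False.

False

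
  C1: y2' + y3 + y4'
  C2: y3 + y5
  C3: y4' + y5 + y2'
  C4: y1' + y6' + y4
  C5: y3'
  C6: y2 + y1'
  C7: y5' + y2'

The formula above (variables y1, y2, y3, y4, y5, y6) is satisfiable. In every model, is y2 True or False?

Suppose y2 = 1.
Unit clause (y3') forces y3 = 0.
Unit clause (y4') forces y4 = 0.
Unit clause (y5) forces y5 = 1.
But (y5') is also a unit clause — contradiction.
So every satisfying assignment has y2 = False.

False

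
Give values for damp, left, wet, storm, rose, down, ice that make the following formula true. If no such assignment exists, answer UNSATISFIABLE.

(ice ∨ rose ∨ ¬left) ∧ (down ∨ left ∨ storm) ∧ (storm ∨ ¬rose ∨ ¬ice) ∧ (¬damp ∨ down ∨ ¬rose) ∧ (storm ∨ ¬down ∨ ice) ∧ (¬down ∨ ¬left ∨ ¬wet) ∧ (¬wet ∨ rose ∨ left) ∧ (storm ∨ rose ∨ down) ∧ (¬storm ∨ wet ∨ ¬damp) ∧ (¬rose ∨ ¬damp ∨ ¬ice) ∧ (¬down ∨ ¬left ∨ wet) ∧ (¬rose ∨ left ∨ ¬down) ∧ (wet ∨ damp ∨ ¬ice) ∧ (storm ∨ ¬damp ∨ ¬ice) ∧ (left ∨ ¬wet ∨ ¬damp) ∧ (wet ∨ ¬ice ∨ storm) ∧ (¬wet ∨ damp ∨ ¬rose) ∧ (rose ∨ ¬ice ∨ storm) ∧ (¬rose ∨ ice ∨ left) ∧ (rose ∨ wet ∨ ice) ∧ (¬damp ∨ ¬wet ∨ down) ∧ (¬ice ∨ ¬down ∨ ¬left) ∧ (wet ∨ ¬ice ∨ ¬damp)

damp=False, left=True, wet=True, storm=True, rose=False, down=False, ice=True

Branch on ice: set ice = True.
Branch on storm: set storm = True.
Branch on wet: set wet = True.
Branch on down: set down = False.
The clause (¬damp) is unit, so damp = False.
The clause (¬rose) is unit, so rose = False.
The clause (left) is unit, so left = True.
Every clause now holds.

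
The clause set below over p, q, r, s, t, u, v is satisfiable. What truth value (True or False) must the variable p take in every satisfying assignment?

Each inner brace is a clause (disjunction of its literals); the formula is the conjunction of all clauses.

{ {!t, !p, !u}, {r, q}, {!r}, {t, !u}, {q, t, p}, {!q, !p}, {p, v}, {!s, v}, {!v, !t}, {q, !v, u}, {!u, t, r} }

False

Suppose p = true.
Unit clause (!r) forces r = false.
Unit clause (q) forces q = true.
That conflicts with the unit clause (!q).
So every satisfying assignment has p = False.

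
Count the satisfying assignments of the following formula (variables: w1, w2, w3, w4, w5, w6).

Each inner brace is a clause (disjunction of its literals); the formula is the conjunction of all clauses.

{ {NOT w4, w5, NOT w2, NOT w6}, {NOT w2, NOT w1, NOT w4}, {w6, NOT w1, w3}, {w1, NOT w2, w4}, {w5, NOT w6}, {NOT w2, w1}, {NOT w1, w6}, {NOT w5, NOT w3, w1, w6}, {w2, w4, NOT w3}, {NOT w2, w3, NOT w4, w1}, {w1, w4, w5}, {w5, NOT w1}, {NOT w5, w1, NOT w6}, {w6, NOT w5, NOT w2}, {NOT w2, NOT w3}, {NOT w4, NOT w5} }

There are 2^6 = 64 truth assignments over (w1, w2, w3, w4, w5, w6).
Split on w1. With w1 = true, the clauses containing w1 are satisfied and NOT w1 drops from the rest; 2 of the 2^5 = 32 assignments to the other variables satisfy what remains.
With w1 = false, by the same count on the reduced clause set, 3 assignments work.
(One model: w1=F, w2=F, w3=F, w4=F, w5=T, w6=F.)
Total: 2 + 3 = 5.

5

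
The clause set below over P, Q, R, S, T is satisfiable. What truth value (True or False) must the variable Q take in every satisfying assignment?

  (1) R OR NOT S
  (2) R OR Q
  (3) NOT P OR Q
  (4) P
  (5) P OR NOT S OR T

True

Suppose Q = false.
From the singleton clause (R), R = true.
From the singleton clause (NOT P), P = false.
But (P) is also a unit clause — contradiction.
So every satisfying assignment has Q = True.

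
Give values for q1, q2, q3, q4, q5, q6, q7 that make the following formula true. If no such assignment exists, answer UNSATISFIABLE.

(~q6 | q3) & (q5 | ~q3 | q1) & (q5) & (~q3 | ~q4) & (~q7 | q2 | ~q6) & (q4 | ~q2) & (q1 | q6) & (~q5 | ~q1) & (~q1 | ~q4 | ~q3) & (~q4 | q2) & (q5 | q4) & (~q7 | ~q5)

q1=0, q2=0, q3=1, q4=0, q5=1, q6=1, q7=0

From the singleton clause (q5), q5 = 1.
From the singleton clause (~q1), q1 = 0.
From the singleton clause (q6), q6 = 1.
From the singleton clause (q3), q3 = 1.
From the singleton clause (~q4), q4 = 0.
From the singleton clause (~q2), q2 = 0.
From the singleton clause (~q7), q7 = 0.
This assignment satisfies each clause.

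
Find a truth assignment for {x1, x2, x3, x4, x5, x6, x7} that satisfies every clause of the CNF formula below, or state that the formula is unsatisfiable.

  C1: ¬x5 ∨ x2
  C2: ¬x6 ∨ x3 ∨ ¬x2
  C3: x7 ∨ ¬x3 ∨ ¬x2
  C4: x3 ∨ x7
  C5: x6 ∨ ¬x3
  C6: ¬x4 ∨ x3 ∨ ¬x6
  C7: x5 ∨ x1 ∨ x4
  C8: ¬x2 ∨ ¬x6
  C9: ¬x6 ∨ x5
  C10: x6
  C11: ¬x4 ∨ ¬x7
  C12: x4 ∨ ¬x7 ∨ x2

From the singleton clause (x6), x6 = True.
From the singleton clause (¬x2), x2 = False.
From the singleton clause (¬x5), x5 = False.
Now (x5) is unsatisfied and unit — conflict.

UNSATISFIABLE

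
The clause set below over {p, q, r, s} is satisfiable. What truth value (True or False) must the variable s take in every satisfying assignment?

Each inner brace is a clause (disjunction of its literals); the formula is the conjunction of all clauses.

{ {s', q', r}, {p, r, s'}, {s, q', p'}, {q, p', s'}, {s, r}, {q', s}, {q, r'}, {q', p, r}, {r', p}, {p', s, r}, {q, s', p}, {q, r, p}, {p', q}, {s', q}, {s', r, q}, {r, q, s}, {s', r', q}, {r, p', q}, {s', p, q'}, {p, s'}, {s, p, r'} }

Suppose s = 0.
The clause (r) is unit, so r = 1.
The clause (q') is unit, so q = 0.
Now (q) is unsatisfied and unit — conflict.
So every satisfying assignment has s = True.

True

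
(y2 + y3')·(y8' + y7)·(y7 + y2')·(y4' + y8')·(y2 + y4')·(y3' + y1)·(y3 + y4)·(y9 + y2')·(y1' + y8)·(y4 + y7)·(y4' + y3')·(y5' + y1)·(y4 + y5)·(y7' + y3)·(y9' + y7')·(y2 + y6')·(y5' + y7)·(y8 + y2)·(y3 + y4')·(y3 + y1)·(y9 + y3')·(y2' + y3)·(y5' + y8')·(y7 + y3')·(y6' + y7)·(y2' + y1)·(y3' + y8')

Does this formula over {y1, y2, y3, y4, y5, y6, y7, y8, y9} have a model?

No

Branch on y2: set y2 = 1.
(y7) alone gives y7 = 1.
(y9) alone gives y9 = 1.
Now (y9') is unsatisfied and unit — conflict.
So y2 must be the other value — set y2 = 0.
(y3') alone gives y3 = 0.
(y4') alone gives y4 = 0.
Now (y4) is unsatisfied and unit — conflict.
Neither y2 = 1 nor y2 = 0 works.
No assignment satisfies every clause.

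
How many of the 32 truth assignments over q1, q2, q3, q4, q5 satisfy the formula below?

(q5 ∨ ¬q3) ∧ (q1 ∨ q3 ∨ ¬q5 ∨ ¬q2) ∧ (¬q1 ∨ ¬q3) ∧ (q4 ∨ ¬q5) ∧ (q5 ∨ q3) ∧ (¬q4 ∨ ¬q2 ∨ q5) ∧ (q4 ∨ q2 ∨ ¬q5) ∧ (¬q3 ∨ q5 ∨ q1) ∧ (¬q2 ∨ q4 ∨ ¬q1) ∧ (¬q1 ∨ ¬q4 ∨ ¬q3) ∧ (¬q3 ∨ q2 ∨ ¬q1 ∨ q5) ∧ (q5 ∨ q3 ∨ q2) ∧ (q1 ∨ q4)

5

There are 2^5 = 32 truth assignments over (q1, q2, q3, q4, q5).
Split on q3. With q3 = True, the clauses containing q3 are satisfied and ¬q3 drops from the rest; 2 of the 2^4 = 16 assignments to the other variables satisfy what remains.
With q3 = False, by the same count on the reduced clause set, 3 assignments work.
Total: 2 + 3 = 5.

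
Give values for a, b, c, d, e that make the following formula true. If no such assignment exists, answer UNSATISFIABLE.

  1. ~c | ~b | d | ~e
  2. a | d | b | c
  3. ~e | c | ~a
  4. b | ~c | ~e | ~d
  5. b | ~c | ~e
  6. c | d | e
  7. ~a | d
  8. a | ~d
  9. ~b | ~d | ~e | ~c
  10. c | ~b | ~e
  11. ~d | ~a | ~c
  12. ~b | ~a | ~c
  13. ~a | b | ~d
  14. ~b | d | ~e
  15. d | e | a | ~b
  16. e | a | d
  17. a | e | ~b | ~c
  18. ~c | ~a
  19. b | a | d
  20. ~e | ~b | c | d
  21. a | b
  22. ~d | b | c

a: 1; b: 1; c: 0; d: 1; e: 0

Try a = 1.
(d) alone gives d = 1.
(~c) alone gives c = 0.
(~e) alone gives e = 0.
(b) alone gives b = 1.
Every clause now holds.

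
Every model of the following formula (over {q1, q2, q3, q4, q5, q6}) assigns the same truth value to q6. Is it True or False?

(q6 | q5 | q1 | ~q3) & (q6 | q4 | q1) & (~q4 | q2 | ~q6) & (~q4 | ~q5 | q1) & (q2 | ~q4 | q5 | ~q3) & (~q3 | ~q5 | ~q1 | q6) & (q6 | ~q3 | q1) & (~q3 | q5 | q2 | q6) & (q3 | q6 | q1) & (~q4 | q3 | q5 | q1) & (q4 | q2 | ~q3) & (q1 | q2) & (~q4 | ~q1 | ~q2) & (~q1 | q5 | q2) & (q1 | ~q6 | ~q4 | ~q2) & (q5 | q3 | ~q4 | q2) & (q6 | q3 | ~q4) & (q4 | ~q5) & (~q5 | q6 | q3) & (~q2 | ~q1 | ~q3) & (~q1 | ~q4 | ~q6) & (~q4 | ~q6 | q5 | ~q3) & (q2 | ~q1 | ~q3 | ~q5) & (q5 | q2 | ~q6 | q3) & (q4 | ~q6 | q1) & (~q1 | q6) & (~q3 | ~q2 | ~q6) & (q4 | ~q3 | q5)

True

Suppose q6 = 0.
From the singleton clause (~q1), q1 = 0.
From the singleton clause (q4), q4 = 1.
From the singleton clause (~q5), q5 = 0.
From the singleton clause (~q3), q3 = 0.
That conflicts with the unit clause (q3).
So every satisfying assignment has q6 = True.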